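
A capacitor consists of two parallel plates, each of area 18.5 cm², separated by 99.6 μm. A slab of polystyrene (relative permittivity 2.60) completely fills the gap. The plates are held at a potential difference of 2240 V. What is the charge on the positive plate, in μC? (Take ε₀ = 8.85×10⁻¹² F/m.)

Q ≈ 0.957 μC

A = 18.5 cm² = 1.85×10⁻³ m².
C = κε₀A/d = 2.60 × 8.85×10⁻¹² × 1.85×10⁻³ / 9.96×10⁻⁵ = 4.27×10⁻¹⁰ F.
Q = CV = 4.27×10⁻¹⁰ × 2240 = 9.57×10⁻⁷ C.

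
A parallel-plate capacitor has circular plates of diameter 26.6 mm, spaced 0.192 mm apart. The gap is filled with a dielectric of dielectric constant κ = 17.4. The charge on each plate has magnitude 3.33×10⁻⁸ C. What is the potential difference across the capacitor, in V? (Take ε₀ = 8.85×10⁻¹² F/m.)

A = π(26.6/2 mm)² = 5.56×10⁻⁴ m².
C = κε₀A/d = 17.4 × 8.85×10⁻¹² × 5.56×10⁻⁴ / 1.92×10⁻⁴ = 4.46×10⁻¹⁰ F.
V = Q/C = 3.33×10⁻⁸ / 4.46×10⁻¹⁰ = 74.7 V.

V ≈ 74.7 V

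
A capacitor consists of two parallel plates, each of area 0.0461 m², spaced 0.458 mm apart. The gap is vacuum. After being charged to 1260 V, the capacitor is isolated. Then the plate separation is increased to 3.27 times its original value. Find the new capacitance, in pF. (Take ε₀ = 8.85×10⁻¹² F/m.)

Initially C₁ = ε₀A/d = 8.85×10⁻¹² × 4.61×10⁻² / 4.58×10⁻⁴ = 8.91×10⁻¹⁰ F.
C = ε₀A/d scales as 1/d, so C₂/C₁ = d₁/d₂ = 1/3.27 = 0.306.
C₂ = 0.306 × 8.91×10⁻¹⁰ = 2.72×10⁻¹⁰ F.

C ≈ 272 pF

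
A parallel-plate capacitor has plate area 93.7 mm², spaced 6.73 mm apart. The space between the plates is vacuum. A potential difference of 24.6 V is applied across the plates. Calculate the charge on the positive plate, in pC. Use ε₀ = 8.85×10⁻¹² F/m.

Q ≈ 3.03 pC

A = 93.7 mm² = 9.37×10⁻⁵ m².
C = ε₀A/d = 8.85×10⁻¹² × 9.37×10⁻⁵ / 6.73×10⁻³ = 1.23×10⁻¹³ F.
Q = CV = 1.23×10⁻¹³ × 24.6 = 3.03×10⁻¹² C.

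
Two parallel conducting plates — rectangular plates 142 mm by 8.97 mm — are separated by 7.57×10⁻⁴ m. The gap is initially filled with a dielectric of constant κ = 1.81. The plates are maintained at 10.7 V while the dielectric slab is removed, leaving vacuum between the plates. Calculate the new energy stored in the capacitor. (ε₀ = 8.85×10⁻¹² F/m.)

A = 142 × 8.97 mm² = 1.27×10⁻³ m².
Initially C₁ = κε₀A/d = 1.81 × 8.85×10⁻¹² × 1.27×10⁻³ / 7.57×10⁻⁴ = 2.70×10⁻¹¹ F.
U₁ = 1.54×10⁻⁹ J.
Battery connected ⇒ V is held fixed. C₂ = 0.552 C₁ and U = ½CV², so U₂/U₁ = C₂/C₁ = 0.552.
U₂ = 0.552 × 1.54×10⁻⁹ = 8.52×10⁻¹⁰ J.

U ≈ 0.852 nJ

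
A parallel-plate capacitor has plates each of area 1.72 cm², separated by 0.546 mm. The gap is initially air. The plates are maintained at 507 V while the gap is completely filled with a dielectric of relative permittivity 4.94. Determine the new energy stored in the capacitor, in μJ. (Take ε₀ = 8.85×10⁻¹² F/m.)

A = 1.72 cm² = 1.72×10⁻⁴ m².
Initially C₁ = ε₀A/d = 8.85×10⁻¹² × 1.72×10⁻⁴ / 5.46×10⁻⁴ = 2.79×10⁻¹² F.
U₁ = 3.58×10⁻⁷ J.
Battery connected ⇒ V is held fixed. C₂ = 4.94 C₁ and U = ½CV², so U₂/U₁ = C₂/C₁ = 4.94.
U₂ = 4.94 × 3.58×10⁻⁷ = 1.77×10⁻⁶ J.

1.77 μJ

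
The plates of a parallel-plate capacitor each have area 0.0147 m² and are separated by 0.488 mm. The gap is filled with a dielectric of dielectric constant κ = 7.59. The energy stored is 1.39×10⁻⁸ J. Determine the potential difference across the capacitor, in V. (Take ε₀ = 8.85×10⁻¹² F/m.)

3.71 V

C = κε₀A/d = 7.59 × 8.85×10⁻¹² × 1.47×10⁻² / 4.88×10⁻⁴ = 2.02×10⁻⁹ F.
V = √(2U/C) = √(2 × 1.39×10⁻⁸ / 2.02×10⁻⁹) = 3.71 V.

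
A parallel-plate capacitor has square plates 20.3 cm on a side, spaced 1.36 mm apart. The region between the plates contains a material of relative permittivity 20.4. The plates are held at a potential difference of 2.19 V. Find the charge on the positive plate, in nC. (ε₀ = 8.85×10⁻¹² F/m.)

12.0 nC

A = (20.3 cm)² = 4.12×10⁻² m².
C = κε₀A/d = 20.4 × 8.85×10⁻¹² × 4.12×10⁻² / 1.36×10⁻³ = 5.47×10⁻⁹ F.
Q = CV = 5.47×10⁻⁹ × 2.19 = 1.20×10⁻⁸ C.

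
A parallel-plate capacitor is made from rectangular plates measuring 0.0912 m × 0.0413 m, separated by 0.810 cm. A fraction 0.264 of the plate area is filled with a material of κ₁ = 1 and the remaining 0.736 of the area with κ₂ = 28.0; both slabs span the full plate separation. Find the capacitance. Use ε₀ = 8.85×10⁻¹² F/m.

C ≈ 85.9 pF

A = 0.0912 × 0.0413 m² = 3.77×10⁻³ m².
Side-by-side slabs ⇒ two capacitors in parallel, each spanning the full gap.
C₁ = κ₁ε₀A₁/d = 1.00 × 8.85×10⁻¹² × 9.94×10⁻⁴ / 8.10×10⁻³ = 1.09×10⁻¹² F.
C₂ = κ₂ε₀A₂/d = 28.0 × 8.85×10⁻¹² × 2.77×10⁻³ / 8.10×10⁻³ = 8.48×10⁻¹¹ F.
C = C₁ + C₂ = 8.59×10⁻¹¹ F.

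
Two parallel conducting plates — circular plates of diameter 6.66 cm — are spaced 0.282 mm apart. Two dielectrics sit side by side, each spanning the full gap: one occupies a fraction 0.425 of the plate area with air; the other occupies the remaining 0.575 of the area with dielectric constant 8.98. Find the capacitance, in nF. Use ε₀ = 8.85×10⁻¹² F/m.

C ≈ 0.611 nF

A = π(6.66/2 cm)² = 3.48×10⁻³ m².
Side-by-side slabs ⇒ two capacitors in parallel, each spanning the full gap.
C₁ = κ₁ε₀A₁/d = 1.00 × 8.85×10⁻¹² × 1.48×10⁻³ / 2.82×10⁻⁴ = 4.65×10⁻¹¹ F.
C₂ = κ₂ε₀A₂/d = 8.98 × 8.85×10⁻¹² × 2.00×10⁻³ / 2.82×10⁻⁴ = 5.65×10⁻¹⁰ F.
C = C₁ + C₂ = 6.11×10⁻¹⁰ F.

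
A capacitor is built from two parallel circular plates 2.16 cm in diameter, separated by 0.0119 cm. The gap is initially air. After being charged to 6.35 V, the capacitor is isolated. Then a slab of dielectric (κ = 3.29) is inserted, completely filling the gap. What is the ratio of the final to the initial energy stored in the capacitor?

0.304

Isolated ⇒ Q is held fixed.
C₂ = 3.29 C₁ and U = Q²/(2C), so U₂/U₁ = C₁/C₂ = 0.304.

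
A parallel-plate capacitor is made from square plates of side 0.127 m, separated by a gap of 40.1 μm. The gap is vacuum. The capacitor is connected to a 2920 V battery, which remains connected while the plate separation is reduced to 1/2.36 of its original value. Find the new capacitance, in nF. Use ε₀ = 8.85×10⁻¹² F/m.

8.40 nF

A = (0.127 m)² = 1.61×10⁻² m².
Initially C₁ = ε₀A/d = 8.85×10⁻¹² × 1.61×10⁻² / 4.01×10⁻⁵ = 3.56×10⁻⁹ F.
C = ε₀A/d scales as 1/d, so C₂/C₁ = d₁/d₂ = 2.36.
C₂ = 2.36 × 3.56×10⁻⁹ = 8.40×10⁻⁹ F.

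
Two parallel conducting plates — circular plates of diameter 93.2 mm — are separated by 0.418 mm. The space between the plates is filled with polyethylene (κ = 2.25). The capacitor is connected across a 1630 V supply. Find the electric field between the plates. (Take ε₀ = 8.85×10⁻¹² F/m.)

E ≈ 3.90 MV/m

E = V/d = 1630 / 4.18×10⁻⁴ = 3.90×10⁶ V/m.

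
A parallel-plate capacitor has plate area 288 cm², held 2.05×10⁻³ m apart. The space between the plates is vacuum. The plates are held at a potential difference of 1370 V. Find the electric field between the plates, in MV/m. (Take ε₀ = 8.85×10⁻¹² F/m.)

E = V/d = 1370 / 2.05×10⁻³ = 6.68×10⁵ V/m.

E ≈ 0.668 MV/m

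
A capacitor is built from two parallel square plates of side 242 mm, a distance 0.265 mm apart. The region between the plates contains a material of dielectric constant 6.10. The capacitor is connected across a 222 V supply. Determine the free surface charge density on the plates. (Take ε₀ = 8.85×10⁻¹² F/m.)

A = (242 mm)² = 5.86×10⁻² m².
C = κε₀A/d = 6.10 × 8.85×10⁻¹² × 5.86×10⁻² / 2.65×10⁻⁴ = 1.19×10⁻⁸ F.
σ = Q/A = CV/A = 1.19×10⁻⁸ × 222 / 5.86×10⁻² = 4.52×10⁻⁵ C/m².

σ ≈ 45.2 μC/m²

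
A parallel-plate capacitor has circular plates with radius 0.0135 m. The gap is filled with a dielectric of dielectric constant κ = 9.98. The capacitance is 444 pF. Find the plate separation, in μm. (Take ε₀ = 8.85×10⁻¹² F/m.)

A = π(0.0135 m)² = 5.73×10⁻⁴ m².
d = κε₀A/C = 9.98 × 8.85×10⁻¹² × 5.73×10⁻⁴ / 4.44×10⁻¹⁰ = 1.14×10⁻⁴ m.

d ≈ 114 μm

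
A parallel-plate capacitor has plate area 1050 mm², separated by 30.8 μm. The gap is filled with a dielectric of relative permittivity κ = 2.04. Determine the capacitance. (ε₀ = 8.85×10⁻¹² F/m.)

C ≈ 0.615 nF

A = 1050 mm² = 1.05×10⁻³ m².
C = κε₀A/d = 2.04 × 8.85×10⁻¹² × 1.05×10⁻³ / 3.08×10⁻⁵ = 6.15×10⁻¹⁰ F.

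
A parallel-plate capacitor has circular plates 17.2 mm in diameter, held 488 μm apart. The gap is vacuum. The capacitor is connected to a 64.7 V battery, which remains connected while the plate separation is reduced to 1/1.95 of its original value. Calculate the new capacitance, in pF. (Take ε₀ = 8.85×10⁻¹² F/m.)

A = π(17.2/2 mm)² = 2.32×10⁻⁴ m².
Initially C₁ = ε₀A/d = 8.85×10⁻¹² × 2.32×10⁻⁴ / 4.88×10⁻⁴ = 4.21×10⁻¹² F.
C = ε₀A/d scales as 1/d, so C₂/C₁ = d₁/d₂ = 1.95.
C₂ = 1.95 × 4.21×10⁻¹² = 8.22×10⁻¹² F.

C ≈ 8.22 pF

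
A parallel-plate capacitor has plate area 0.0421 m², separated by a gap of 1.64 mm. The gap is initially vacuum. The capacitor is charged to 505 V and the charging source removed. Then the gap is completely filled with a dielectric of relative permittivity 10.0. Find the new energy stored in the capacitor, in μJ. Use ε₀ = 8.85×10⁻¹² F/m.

Initially C₁ = ε₀A/d = 8.85×10⁻¹² × 4.21×10⁻² / 1.64×10⁻³ = 2.27×10⁻¹⁰ F.
U₁ = 2.90×10⁻⁵ J.
Isolated ⇒ Q is held fixed. C₂ = 10.0 C₁ and U = Q²/(2C), so U₂/U₁ = C₁/C₂ = 0.100.
U₂ = 0.100 × 2.90×10⁻⁵ = 2.90×10⁻⁶ J.

U ≈ 2.90 μJ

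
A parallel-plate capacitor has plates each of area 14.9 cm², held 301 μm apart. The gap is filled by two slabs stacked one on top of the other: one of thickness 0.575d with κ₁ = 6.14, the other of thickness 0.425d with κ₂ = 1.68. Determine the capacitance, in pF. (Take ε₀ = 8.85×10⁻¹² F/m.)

C ≈ 126 pF

A = 14.9 cm² = 1.49×10⁻³ m².
Stacked slabs ⇒ two capacitors in series, each with the full plate area.
C₁ = κ₁ε₀A/d₁ = 6.14 × 8.85×10⁻¹² × 1.49×10⁻³ / 1.73×10⁻⁴ = 4.68×10⁻¹⁰ F.
C₂ = κ₂ε₀A/d₂ = 1.68 × 8.85×10⁻¹² × 1.49×10⁻³ / 1.28×10⁻⁴ = 1.73×10⁻¹⁰ F.
C = (1/C₁ + 1/C₂)⁻¹ = 1.26×10⁻¹⁰ F.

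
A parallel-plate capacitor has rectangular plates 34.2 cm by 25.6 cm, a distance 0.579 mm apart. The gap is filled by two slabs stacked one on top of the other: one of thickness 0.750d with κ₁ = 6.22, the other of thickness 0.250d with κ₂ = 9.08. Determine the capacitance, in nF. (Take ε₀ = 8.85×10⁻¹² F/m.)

9.04 nF

A = 34.2 × 25.6 cm² = 8.76×10⁻² m².
Stacked slabs ⇒ two capacitors in series, each with the full plate area.
C₁ = κ₁ε₀A/d₁ = 6.22 × 8.85×10⁻¹² × 8.76×10⁻² / 4.34×10⁻⁴ = 1.11×10⁻⁸ F.
C₂ = κ₂ε₀A/d₂ = 9.08 × 8.85×10⁻¹² × 8.76×10⁻² / 1.45×10⁻⁴ = 4.86×10⁻⁸ F.
C = (1/C₁ + 1/C₂)⁻¹ = 9.04×10⁻⁹ F.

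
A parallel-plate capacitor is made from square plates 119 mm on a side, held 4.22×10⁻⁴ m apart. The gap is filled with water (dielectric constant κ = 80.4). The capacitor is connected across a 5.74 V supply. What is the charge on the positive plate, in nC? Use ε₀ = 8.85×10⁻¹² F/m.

A = (119 mm)² = 1.42×10⁻² m².
C = κε₀A/d = 80.4 × 8.85×10⁻¹² × 1.42×10⁻² / 4.22×10⁻⁴ = 2.39×10⁻⁸ F.
Q = CV = 2.39×10⁻⁸ × 5.74 = 1.37×10⁻⁷ C.

137 nC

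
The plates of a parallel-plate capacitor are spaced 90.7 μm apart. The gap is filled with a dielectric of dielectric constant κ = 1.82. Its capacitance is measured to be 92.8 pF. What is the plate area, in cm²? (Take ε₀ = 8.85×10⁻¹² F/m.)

A = Cd/(κε₀) = 9.28×10⁻¹¹ × 9.07×10⁻⁵ / (1.82 × 8.85×10⁻¹²) = 5.23×10⁻⁴ m².

A ≈ 5.23 cm²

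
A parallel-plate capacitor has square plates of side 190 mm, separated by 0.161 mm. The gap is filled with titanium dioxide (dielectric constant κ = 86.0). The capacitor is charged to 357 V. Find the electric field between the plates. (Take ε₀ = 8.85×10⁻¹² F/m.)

2.22 MV/m

E = V/d = 357 / 1.61×10⁻⁴ = 2.22×10⁶ V/m.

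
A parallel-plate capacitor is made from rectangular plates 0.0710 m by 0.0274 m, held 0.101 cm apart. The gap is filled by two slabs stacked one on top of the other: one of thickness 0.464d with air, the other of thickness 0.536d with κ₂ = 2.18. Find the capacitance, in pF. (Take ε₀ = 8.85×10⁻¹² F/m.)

A = 0.0710 × 0.0274 m² = 1.95×10⁻³ m².
Stacked slabs ⇒ two capacitors in series, each with the full plate area.
C₁ = κ₁ε₀A/d₁ = 1.00 × 8.85×10⁻¹² × 1.95×10⁻³ / 4.69×10⁻⁴ = 3.67×10⁻¹¹ F.
C₂ = κ₂ε₀A/d₂ = 2.18 × 8.85×10⁻¹² × 1.95×10⁻³ / 5.41×10⁻⁴ = 6.93×10⁻¹¹ F.
C = (1/C₁ + 1/C₂)⁻¹ = 2.40×10⁻¹¹ F.

24.0 pF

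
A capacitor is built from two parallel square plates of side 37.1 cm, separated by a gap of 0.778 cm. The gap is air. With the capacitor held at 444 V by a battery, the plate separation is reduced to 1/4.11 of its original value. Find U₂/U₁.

U₂/U₁ ≈ 4.11

Battery connected ⇒ V is held fixed.
C₂ = 4.11 C₁ and U = ½CV², so U₂/U₁ = C₂/C₁ = 4.11.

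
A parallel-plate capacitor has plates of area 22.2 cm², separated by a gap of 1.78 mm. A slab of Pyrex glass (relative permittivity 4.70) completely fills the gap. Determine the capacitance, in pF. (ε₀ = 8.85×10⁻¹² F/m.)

A = 22.2 cm² = 2.22×10⁻³ m².
C = κε₀A/d = 4.70 × 8.85×10⁻¹² × 2.22×10⁻³ / 1.78×10⁻³ = 5.19×10⁻¹¹ F.

51.9 pF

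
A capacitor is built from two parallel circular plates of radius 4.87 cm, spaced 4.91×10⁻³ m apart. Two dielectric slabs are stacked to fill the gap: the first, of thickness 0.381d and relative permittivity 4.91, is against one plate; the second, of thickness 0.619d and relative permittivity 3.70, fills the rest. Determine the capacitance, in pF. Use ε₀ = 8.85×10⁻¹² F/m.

A = π(4.87 cm)² = 7.45×10⁻³ m².
Stacked slabs ⇒ two capacitors in series, each with the full plate area.
C₁ = κ₁ε₀A/d₁ = 4.91 × 8.85×10⁻¹² × 7.45×10⁻³ / 1.87×10⁻³ = 1.73×10⁻¹⁰ F.
C₂ = κ₂ε₀A/d₂ = 3.70 × 8.85×10⁻¹² × 7.45×10⁻³ / 3.04×10⁻³ = 8.03×10⁻¹¹ F.
C = (1/C₁ + 1/C₂)⁻¹ = 5.48×10⁻¹¹ F.

54.8 pF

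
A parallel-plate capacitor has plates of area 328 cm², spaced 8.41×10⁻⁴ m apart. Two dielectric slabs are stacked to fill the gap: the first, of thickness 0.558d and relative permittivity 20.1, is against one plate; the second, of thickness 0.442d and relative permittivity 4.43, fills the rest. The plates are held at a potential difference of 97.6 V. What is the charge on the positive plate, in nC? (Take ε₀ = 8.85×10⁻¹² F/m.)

264 nC

A = 328 cm² = 3.28×10⁻² m².
Stacked slabs ⇒ two capacitors in series, each with the full plate area.
C₁ = κ₁ε₀A/d₁ = 20.1 × 8.85×10⁻¹² × 3.28×10⁻² / 4.69×10⁻⁴ = 1.24×10⁻⁸ F.
C₂ = κ₂ε₀A/d₂ = 4.43 × 8.85×10⁻¹² × 3.28×10⁻² / 3.72×10⁻⁴ = 3.46×10⁻⁹ F.
C = (1/C₁ + 1/C₂)⁻¹ = 2.71×10⁻⁹ F.
Q = CV = 2.71×10⁻⁹ × 97.6 = 2.64×10⁻⁷ C.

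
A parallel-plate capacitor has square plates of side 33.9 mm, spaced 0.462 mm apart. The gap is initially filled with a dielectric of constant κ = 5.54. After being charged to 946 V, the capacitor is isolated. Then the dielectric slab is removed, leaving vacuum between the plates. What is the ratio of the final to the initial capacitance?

0.181

C = κε₀A/d scales with κ, so C₂/C₁ = 1/κ = 1/5.54 = 0.181.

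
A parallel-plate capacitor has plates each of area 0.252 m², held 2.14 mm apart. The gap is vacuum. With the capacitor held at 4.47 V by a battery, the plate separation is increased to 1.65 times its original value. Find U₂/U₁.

0.606

Battery connected ⇒ V is held fixed.
C₂ = 0.606 C₁ and U = ½CV², so U₂/U₁ = C₂/C₁ = 0.606.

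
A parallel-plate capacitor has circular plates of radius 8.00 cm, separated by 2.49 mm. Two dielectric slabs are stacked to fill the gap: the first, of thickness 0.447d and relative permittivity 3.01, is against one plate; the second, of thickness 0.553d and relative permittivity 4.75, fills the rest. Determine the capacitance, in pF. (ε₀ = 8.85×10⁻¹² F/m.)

270 pF

A = π(8.00 cm)² = 2.01×10⁻² m².
Stacked slabs ⇒ two capacitors in series, each with the full plate area.
C₁ = κ₁ε₀A/d₁ = 3.01 × 8.85×10⁻¹² × 2.01×10⁻² / 1.11×10⁻³ = 4.81×10⁻¹⁰ F.
C₂ = κ₂ε₀A/d₂ = 4.75 × 8.85×10⁻¹² × 2.01×10⁻² / 1.38×10⁻³ = 6.14×10⁻¹⁰ F.
C = (1/C₁ + 1/C₂)⁻¹ = 2.70×10⁻¹⁰ F.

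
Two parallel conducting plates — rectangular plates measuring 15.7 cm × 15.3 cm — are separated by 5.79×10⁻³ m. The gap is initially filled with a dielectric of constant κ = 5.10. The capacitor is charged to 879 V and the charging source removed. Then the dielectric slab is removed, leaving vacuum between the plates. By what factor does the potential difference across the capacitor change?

Isolated ⇒ Q is held fixed.
C₂ = 0.196 C₁ and V = Q/C, so V₂/V₁ = C₁/C₂ = 5.10.

5.10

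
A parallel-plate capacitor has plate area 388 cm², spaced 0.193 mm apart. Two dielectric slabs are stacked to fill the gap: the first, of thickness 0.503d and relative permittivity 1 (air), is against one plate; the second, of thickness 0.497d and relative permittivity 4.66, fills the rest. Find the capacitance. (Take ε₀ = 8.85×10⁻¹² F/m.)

A = 388 cm² = 3.88×10⁻² m².
Stacked slabs ⇒ two capacitors in series, each with the full plate area.
C₁ = κ₁ε₀A/d₁ = 1.00 × 8.85×10⁻¹² × 3.88×10⁻² / 9.71×10⁻⁵ = 3.54×10⁻⁹ F.
C₂ = κ₂ε₀A/d₂ = 4.66 × 8.85×10⁻¹² × 3.88×10⁻² / 9.59×10⁻⁵ = 1.67×10⁻⁸ F.
C = (1/C₁ + 1/C₂)⁻¹ = 2.92×10⁻⁹ F.

2.92 nF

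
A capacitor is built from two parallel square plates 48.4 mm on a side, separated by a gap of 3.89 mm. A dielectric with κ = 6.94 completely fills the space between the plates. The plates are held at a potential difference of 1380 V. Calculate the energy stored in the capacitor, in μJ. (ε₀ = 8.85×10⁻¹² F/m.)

U ≈ 35.2 μJ

A = (48.4 mm)² = 2.34×10⁻³ m².
C = κε₀A/d = 6.94 × 8.85×10⁻¹² × 2.34×10⁻³ / 3.89×10⁻³ = 3.70×10⁻¹¹ F.
U = ½CV² = ½ × 3.70×10⁻¹¹ × (1380)² = 3.52×10⁻⁵ J.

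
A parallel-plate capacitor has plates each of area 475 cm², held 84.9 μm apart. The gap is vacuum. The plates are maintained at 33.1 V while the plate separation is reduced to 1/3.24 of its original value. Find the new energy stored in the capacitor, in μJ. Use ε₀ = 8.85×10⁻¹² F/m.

8.79 μJ

A = 475 cm² = 4.75×10⁻² m².
Initially C₁ = ε₀A/d = 8.85×10⁻¹² × 4.75×10⁻² / 8.49×10⁻⁵ = 4.95×10⁻⁹ F.
U₁ = 2.71×10⁻⁶ J.
Battery connected ⇒ V is held fixed. C₂ = 3.24 C₁ and U = ½CV², so U₂/U₁ = C₂/C₁ = 3.24.
U₂ = 3.24 × 2.71×10⁻⁶ = 8.79×10⁻⁶ J.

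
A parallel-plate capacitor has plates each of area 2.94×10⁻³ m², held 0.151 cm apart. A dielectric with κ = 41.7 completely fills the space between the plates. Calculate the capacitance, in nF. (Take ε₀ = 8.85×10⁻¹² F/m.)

C ≈ 0.719 nF

C = κε₀A/d = 41.7 × 8.85×10⁻¹² × 2.94×10⁻³ / 1.51×10⁻³ = 7.19×10⁻¹⁰ F.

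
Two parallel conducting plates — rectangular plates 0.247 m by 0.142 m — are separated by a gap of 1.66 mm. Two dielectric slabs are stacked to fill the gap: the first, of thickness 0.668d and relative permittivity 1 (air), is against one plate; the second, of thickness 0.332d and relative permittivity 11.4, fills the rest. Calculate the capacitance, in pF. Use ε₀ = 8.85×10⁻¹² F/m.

A = 0.247 × 0.142 m² = 3.51×10⁻² m².
Stacked slabs ⇒ two capacitors in series, each with the full plate area.
C₁ = κ₁ε₀A/d₁ = 1.00 × 8.85×10⁻¹² × 3.51×10⁻² / 1.11×10⁻³ = 2.80×10⁻¹⁰ F.
C₂ = κ₂ε₀A/d₂ = 11.4 × 8.85×10⁻¹² × 3.51×10⁻² / 5.51×10⁻⁴ = 6.42×10⁻⁹ F.
C = (1/C₁ + 1/C₂)⁻¹ = 2.68×10⁻¹⁰ F.

C ≈ 268 pF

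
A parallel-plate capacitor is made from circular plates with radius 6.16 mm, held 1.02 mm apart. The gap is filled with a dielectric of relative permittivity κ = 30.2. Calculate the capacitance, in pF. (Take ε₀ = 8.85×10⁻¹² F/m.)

A = π(6.16 mm)² = 1.19×10⁻⁴ m².
C = κε₀A/d = 30.2 × 8.85×10⁻¹² × 1.19×10⁻⁴ / 1.02×10⁻³ = 3.12×10⁻¹¹ F.

31.2 pF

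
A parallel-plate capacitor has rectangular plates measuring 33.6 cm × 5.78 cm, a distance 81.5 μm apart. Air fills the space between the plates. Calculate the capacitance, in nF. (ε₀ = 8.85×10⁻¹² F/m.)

A = 33.6 × 5.78 cm² = 1.94×10⁻² m².
C = ε₀A/d = 8.85×10⁻¹² × 1.94×10⁻² / 8.15×10⁻⁵ = 2.11×10⁻⁹ F.

C ≈ 2.11 nF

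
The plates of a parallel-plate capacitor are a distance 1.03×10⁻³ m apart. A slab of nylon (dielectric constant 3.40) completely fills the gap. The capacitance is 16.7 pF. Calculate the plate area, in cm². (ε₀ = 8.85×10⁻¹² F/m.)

A ≈ 5.72 cm²

A = Cd/(κε₀) = 1.67×10⁻¹¹ × 1.03×10⁻³ / (3.40 × 8.85×10⁻¹²) = 5.72×10⁻⁴ m².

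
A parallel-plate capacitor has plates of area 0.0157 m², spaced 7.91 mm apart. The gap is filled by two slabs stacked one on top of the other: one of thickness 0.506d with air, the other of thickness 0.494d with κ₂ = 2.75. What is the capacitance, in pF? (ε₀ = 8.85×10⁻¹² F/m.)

C ≈ 25.6 pF

Stacked slabs ⇒ two capacitors in series, each with the full plate area.
C₁ = κ₁ε₀A/d₁ = 1.00 × 8.85×10⁻¹² × 1.57×10⁻² / 4.00×10⁻³ = 3.47×10⁻¹¹ F.
C₂ = κ₂ε₀A/d₂ = 2.75 × 8.85×10⁻¹² × 1.57×10⁻² / 3.91×10⁻³ = 9.78×10⁻¹¹ F.
C = (1/C₁ + 1/C₂)⁻¹ = 2.56×10⁻¹¹ F.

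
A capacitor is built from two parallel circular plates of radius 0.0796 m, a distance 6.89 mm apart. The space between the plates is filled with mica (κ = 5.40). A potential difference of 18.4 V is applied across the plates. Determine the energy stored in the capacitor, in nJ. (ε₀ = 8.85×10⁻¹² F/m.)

U ≈ 23.4 nJ

A = π(0.0796 m)² = 1.99×10⁻² m².
C = κε₀A/d = 5.40 × 8.85×10⁻¹² × 1.99×10⁻² / 6.89×10⁻³ = 1.38×10⁻¹⁰ F.
U = ½CV² = ½ × 1.38×10⁻¹⁰ × (18.4)² = 2.34×10⁻⁸ J.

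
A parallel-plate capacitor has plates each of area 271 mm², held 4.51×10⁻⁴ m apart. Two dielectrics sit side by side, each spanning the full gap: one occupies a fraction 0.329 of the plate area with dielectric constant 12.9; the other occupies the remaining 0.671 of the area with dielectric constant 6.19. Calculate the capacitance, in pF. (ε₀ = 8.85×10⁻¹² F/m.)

C ≈ 44.7 pF

A = 271 mm² = 2.71×10⁻⁴ m².
Side-by-side slabs ⇒ two capacitors in parallel, each spanning the full gap.
C₁ = κ₁ε₀A₁/d = 12.9 × 8.85×10⁻¹² × 8.92×10⁻⁵ / 4.51×10⁻⁴ = 2.26×10⁻¹¹ F.
C₂ = κ₂ε₀A₂/d = 6.19 × 8.85×10⁻¹² × 1.82×10⁻⁴ / 4.51×10⁻⁴ = 2.21×10⁻¹¹ F.
C = C₁ + C₂ = 4.47×10⁻¹¹ F.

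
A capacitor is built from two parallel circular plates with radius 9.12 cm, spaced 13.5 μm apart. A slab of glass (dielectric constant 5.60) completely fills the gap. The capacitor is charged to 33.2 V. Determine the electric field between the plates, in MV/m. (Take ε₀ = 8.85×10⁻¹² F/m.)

E = V/d = 33.2 / 1.35×10⁻⁵ = 2.46×10⁶ V/m.

2.46 MV/m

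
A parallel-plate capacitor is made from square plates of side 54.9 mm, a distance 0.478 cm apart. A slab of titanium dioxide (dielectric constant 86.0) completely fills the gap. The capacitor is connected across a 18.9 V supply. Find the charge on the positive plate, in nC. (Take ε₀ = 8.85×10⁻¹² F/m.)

A = (54.9 mm)² = 3.01×10⁻³ m².
C = κε₀A/d = 86.0 × 8.85×10⁻¹² × 3.01×10⁻³ / 4.78×10⁻³ = 4.80×10⁻¹⁰ F.
Q = CV = 4.80×10⁻¹⁰ × 18.9 = 9.07×10⁻⁹ C.

Q ≈ 9.07 nC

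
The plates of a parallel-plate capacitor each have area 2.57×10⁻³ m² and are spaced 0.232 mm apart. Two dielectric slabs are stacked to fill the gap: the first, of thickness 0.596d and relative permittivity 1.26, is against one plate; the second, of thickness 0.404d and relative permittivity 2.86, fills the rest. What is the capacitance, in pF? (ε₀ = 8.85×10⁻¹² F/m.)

Stacked slabs ⇒ two capacitors in series, each with the full plate area.
C₁ = κ₁ε₀A/d₁ = 1.26 × 8.85×10⁻¹² × 2.57×10⁻³ / 1.38×10⁻⁴ = 2.07×10⁻¹⁰ F.
C₂ = κ₂ε₀A/d₂ = 2.86 × 8.85×10⁻¹² × 2.57×10⁻³ / 9.37×10⁻⁵ = 6.94×10⁻¹⁰ F.
C = (1/C₁ + 1/C₂)⁻¹ = 1.60×10⁻¹⁰ F.

160 pF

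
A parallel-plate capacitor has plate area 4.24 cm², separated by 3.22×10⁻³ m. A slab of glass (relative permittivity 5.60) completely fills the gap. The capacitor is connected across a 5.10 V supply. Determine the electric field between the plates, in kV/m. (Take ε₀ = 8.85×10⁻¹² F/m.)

E = V/d = 5.10 / 3.22×10⁻³ = 1.58×10³ V/m.

E ≈ 1.58 kV/m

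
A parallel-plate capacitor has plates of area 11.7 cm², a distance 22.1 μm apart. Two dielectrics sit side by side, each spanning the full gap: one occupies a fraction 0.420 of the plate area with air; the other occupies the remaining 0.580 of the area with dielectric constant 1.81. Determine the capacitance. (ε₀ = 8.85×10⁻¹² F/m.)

A = 11.7 cm² = 1.17×10⁻³ m².
Side-by-side slabs ⇒ two capacitors in parallel, each spanning the full gap.
C₁ = κ₁ε₀A₁/d = 1.00 × 8.85×10⁻¹² × 4.91×10⁻⁴ / 2.21×10⁻⁵ = 1.97×10⁻¹⁰ F.
C₂ = κ₂ε₀A₂/d = 1.81 × 8.85×10⁻¹² × 6.79×10⁻⁴ / 2.21×10⁻⁵ = 4.92×10⁻¹⁰ F.
C = C₁ + C₂ = 6.89×10⁻¹⁰ F.

C ≈ 0.689 nF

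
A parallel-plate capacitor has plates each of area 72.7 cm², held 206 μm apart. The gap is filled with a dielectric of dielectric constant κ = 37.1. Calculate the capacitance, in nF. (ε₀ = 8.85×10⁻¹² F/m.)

11.6 nF

A = 72.7 cm² = 7.27×10⁻³ m².
C = κε₀A/d = 37.1 × 8.85×10⁻¹² × 7.27×10⁻³ / 2.06×10⁻⁴ = 1.16×10⁻⁸ F.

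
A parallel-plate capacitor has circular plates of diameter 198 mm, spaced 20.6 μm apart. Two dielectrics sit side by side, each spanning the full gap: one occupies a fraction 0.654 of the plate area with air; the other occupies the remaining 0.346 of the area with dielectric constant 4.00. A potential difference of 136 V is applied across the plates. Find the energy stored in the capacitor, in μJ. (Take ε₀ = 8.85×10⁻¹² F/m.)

249 μJ

A = π(198/2 mm)² = 3.08×10⁻² m².
Side-by-side slabs ⇒ two capacitors in parallel, each spanning the full gap.
C₁ = κ₁ε₀A₁/d = 1.00 × 8.85×10⁻¹² × 2.01×10⁻² / 2.06×10⁻⁵ = 8.65×10⁻⁹ F.
C₂ = κ₂ε₀A₂/d = 4.00 × 8.85×10⁻¹² × 1.07×10⁻² / 2.06×10⁻⁵ = 1.83×10⁻⁸ F.
C = C₁ + C₂ = 2.70×10⁻⁸ F.
U = ½CV² = ½ × 2.70×10⁻⁸ × (136)² = 2.49×10⁻⁴ J.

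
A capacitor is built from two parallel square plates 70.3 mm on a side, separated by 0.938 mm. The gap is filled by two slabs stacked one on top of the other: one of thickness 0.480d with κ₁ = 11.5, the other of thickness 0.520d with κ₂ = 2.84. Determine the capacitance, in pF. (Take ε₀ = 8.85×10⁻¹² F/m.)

A = (70.3 mm)² = 4.94×10⁻³ m².
Stacked slabs ⇒ two capacitors in series, each with the full plate area.
C₁ = κ₁ε₀A/d₁ = 11.5 × 8.85×10⁻¹² × 4.94×10⁻³ / 4.50×10⁻⁴ = 1.12×10⁻⁹ F.
C₂ = κ₂ε₀A/d₂ = 2.84 × 8.85×10⁻¹² × 4.94×10⁻³ / 4.88×10⁻⁴ = 2.55×10⁻¹⁰ F.
C = (1/C₁ + 1/C₂)⁻¹ = 2.07×10⁻¹⁰ F.

C ≈ 207 pF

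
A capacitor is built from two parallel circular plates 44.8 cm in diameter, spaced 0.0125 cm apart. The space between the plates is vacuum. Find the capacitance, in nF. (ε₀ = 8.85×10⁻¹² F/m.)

A = π(44.8/2 cm)² = 0.158 m².
C = ε₀A/d = 8.85×10⁻¹² × 0.158 / 1.25×10⁻⁴ = 1.12×10⁻⁸ F.

C ≈ 11.2 nF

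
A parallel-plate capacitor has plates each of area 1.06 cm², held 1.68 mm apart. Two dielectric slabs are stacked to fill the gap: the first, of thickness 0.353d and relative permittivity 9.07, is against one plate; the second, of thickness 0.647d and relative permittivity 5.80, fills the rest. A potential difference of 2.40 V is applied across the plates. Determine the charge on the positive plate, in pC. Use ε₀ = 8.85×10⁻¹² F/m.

A = 1.06 cm² = 1.06×10⁻⁴ m².
Stacked slabs ⇒ two capacitors in series, each with the full plate area.
C₁ = κ₁ε₀A/d₁ = 9.07 × 8.85×10⁻¹² × 1.06×10⁻⁴ / 5.93×10⁻⁴ = 1.43×10⁻¹¹ F.
C₂ = κ₂ε₀A/d₂ = 5.80 × 8.85×10⁻¹² × 1.06×10⁻⁴ / 1.09×10⁻³ = 5.01×10⁻¹² F.
C = (1/C₁ + 1/C₂)⁻¹ = 3.71×10⁻¹² F.
Q = CV = 3.71×10⁻¹² × 2.40 = 8.91×10⁻¹² C.

Q ≈ 8.91 pC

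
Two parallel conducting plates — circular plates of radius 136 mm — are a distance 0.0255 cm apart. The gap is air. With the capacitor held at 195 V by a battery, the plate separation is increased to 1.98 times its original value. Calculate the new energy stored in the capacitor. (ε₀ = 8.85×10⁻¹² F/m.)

A = π(136 mm)² = 5.81×10⁻² m².
Initially C₁ = ε₀A/d = 8.85×10⁻¹² × 5.81×10⁻² / 2.55×10⁻⁴ = 2.02×10⁻⁹ F.
U₁ = 3.83×10⁻⁵ J.
Battery connected ⇒ V is held fixed. C₂ = 0.505 C₁ and U = ½CV², so U₂/U₁ = C₂/C₁ = 0.505.
U₂ = 0.505 × 3.83×10⁻⁵ = 1.94×10⁻⁵ J.

U ≈ 19.4 μJ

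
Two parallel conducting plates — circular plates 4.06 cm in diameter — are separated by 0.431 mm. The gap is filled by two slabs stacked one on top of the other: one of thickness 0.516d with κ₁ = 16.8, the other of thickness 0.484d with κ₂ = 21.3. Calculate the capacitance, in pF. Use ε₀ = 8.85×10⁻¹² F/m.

497 pF

A = π(4.06/2 cm)² = 1.29×10⁻³ m².
Stacked slabs ⇒ two capacitors in series, each with the full plate area.
C₁ = κ₁ε₀A/d₁ = 16.8 × 8.85×10⁻¹² × 1.29×10⁻³ / 2.22×10⁻⁴ = 8.66×10⁻¹⁰ F.
C₂ = κ₂ε₀A/d₂ = 21.3 × 8.85×10⁻¹² × 1.29×10⁻³ / 2.09×10⁻⁴ = 1.17×10⁻⁹ F.
C = (1/C₁ + 1/C₂)⁻¹ = 4.97×10⁻¹⁰ F.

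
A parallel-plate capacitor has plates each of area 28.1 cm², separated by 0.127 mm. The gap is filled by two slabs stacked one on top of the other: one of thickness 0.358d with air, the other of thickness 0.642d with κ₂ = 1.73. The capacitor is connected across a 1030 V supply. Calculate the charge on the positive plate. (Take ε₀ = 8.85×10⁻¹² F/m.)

A = 28.1 cm² = 2.81×10⁻³ m².
Stacked slabs ⇒ two capacitors in series, each with the full plate area.
C₁ = κ₁ε₀A/d₁ = 1.00 × 8.85×10⁻¹² × 2.81×10⁻³ / 4.55×10⁻⁵ = 5.47×10⁻¹⁰ F.
C₂ = κ₂ε₀A/d₂ = 1.73 × 8.85×10⁻¹² × 2.81×10⁻³ / 8.15×10⁻⁵ = 5.28×10⁻¹⁰ F.
C = (1/C₁ + 1/C₂)⁻¹ = 2.69×10⁻¹⁰ F.
Q = CV = 2.69×10⁻¹⁰ × 1030 = 2.77×10⁻⁷ C.

277 nC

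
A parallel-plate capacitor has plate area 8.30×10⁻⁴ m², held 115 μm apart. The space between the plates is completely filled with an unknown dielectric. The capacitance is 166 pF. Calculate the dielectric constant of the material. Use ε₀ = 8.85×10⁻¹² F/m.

κ = Cd/(ε₀A) = 1.66×10⁻¹⁰ × 1.15×10⁻⁴ / (8.85×10⁻¹² × 8.30×10⁻⁴) = 2.60.

2.60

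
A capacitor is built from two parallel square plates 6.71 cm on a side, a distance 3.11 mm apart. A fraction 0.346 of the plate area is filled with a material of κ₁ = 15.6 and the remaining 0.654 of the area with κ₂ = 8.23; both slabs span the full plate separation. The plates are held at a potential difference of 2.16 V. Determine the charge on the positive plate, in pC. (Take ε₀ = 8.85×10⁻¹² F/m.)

A = (6.71 cm)² = 4.50×10⁻³ m².
Side-by-side slabs ⇒ two capacitors in parallel, each spanning the full gap.
C₁ = κ₁ε₀A₁/d = 15.6 × 8.85×10⁻¹² × 1.56×10⁻³ / 3.11×10⁻³ = 6.92×10⁻¹¹ F.
C₂ = κ₂ε₀A₂/d = 8.23 × 8.85×10⁻¹² × 2.94×10⁻³ / 3.11×10⁻³ = 6.90×10⁻¹¹ F.
C = C₁ + C₂ = 1.38×10⁻¹⁰ F.
Q = CV = 1.38×10⁻¹⁰ × 2.16 = 2.98×10⁻¹⁰ C.

298 pC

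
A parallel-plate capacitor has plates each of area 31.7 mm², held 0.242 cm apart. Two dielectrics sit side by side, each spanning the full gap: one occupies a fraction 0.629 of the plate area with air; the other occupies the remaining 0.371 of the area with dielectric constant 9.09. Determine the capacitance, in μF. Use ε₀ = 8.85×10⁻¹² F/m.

A = 31.7 mm² = 3.17×10⁻⁵ m².
Side-by-side slabs ⇒ two capacitors in parallel, each spanning the full gap.
C₁ = κ₁ε₀A₁/d = 1.00 × 8.85×10⁻¹² × 1.99×10⁻⁵ / 2.42×10⁻³ = 7.29×10⁻¹⁴ F.
C₂ = κ₂ε₀A₂/d = 9.09 × 8.85×10⁻¹² × 1.18×10⁻⁵ / 2.42×10⁻³ = 3.91×10⁻¹³ F.
C = C₁ + C₂ = 4.64×10⁻¹³ F.

C ≈ 4.64×10⁻⁷ μF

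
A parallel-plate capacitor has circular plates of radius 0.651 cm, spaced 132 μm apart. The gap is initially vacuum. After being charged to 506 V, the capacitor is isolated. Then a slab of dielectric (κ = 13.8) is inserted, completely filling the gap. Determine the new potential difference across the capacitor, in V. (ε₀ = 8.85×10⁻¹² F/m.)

A = π(0.651 cm)² = 1.33×10⁻⁴ m².
Initially C₁ = ε₀A/d = 8.85×10⁻¹² × 1.33×10⁻⁴ / 1.32×10⁻⁴ = 8.93×10⁻¹² F.
V₁ = 5.06×10² V.
Isolated ⇒ Q is held fixed. C₂ = 13.8 C₁ and V = Q/C, so V₂/V₁ = C₁/C₂ = 0.0725.
V₂ = 0.0725 × 5.06×10² = 36.7 V.

36.7 V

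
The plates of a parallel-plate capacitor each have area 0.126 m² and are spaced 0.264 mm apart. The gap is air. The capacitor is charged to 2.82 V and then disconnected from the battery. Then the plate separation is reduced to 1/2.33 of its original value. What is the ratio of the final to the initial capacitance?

2.33

C = ε₀A/d scales as 1/d, so C₂/C₁ = d₁/d₂ = 2.33.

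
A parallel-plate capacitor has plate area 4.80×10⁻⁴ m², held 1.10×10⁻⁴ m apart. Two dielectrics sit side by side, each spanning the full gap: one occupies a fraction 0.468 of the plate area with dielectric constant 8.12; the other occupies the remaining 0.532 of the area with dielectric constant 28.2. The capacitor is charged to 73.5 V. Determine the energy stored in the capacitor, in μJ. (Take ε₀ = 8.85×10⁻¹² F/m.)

U ≈ 1.96 μJ

Side-by-side slabs ⇒ two capacitors in parallel, each spanning the full gap.
C₁ = κ₁ε₀A₁/d = 8.12 × 8.85×10⁻¹² × 2.25×10⁻⁴ / 1.10×10⁻⁴ = 1.47×10⁻¹⁰ F.
C₂ = κ₂ε₀A₂/d = 28.2 × 8.85×10⁻¹² × 2.55×10⁻⁴ / 1.10×10⁻⁴ = 5.79×10⁻¹⁰ F.
C = C₁ + C₂ = 7.26×10⁻¹⁰ F.
U = ½CV² = ½ × 7.26×10⁻¹⁰ × (73.5)² = 1.96×10⁻⁶ J.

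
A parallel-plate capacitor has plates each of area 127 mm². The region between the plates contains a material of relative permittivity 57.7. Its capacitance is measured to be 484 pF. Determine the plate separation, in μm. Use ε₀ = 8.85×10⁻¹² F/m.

A = 127 mm² = 1.27×10⁻⁴ m².
d = κε₀A/C = 57.7 × 8.85×10⁻¹² × 1.27×10⁻⁴ / 4.84×10⁻¹⁰ = 1.34×10⁻⁴ m.

134 μm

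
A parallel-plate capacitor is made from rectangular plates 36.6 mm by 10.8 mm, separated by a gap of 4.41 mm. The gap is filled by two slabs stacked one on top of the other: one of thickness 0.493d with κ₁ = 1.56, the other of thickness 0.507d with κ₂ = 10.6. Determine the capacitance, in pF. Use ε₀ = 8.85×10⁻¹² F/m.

A = 36.6 × 10.8 mm² = 3.95×10⁻⁴ m².
Stacked slabs ⇒ two capacitors in series, each with the full plate area.
C₁ = κ₁ε₀A/d₁ = 1.56 × 8.85×10⁻¹² × 3.95×10⁻⁴ / 2.17×10⁻³ = 2.51×10⁻¹² F.
C₂ = κ₂ε₀A/d₂ = 10.6 × 8.85×10⁻¹² × 3.95×10⁻⁴ / 2.24×10⁻³ = 1.66×10⁻¹¹ F.
C = (1/C₁ + 1/C₂)⁻¹ = 2.18×10⁻¹² F.

2.18 pF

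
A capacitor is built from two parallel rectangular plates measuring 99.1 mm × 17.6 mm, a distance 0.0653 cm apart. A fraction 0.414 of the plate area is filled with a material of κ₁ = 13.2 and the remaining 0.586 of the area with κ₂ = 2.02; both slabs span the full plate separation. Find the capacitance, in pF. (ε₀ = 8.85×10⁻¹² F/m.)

157 pF

A = 99.1 × 17.6 mm² = 1.74×10⁻³ m².
Side-by-side slabs ⇒ two capacitors in parallel, each spanning the full gap.
C₁ = κ₁ε₀A₁/d = 13.2 × 8.85×10⁻¹² × 7.22×10⁻⁴ / 6.53×10⁻⁴ = 1.29×10⁻¹⁰ F.
C₂ = κ₂ε₀A₂/d = 2.02 × 8.85×10⁻¹² × 1.02×10⁻³ / 6.53×10⁻⁴ = 2.80×10⁻¹¹ F.
C = C₁ + C₂ = 1.57×10⁻¹⁰ F.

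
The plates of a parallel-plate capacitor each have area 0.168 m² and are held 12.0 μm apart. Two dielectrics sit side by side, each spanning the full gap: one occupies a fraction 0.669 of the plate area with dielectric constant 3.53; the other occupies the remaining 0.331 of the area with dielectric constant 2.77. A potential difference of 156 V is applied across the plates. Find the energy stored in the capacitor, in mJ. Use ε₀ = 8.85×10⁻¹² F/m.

Side-by-side slabs ⇒ two capacitors in parallel, each spanning the full gap.
C₁ = κ₁ε₀A₁/d = 3.53 × 8.85×10⁻¹² × 0.112 / 1.20×10⁻⁵ = 2.93×10⁻⁷ F.
C₂ = κ₂ε₀A₂/d = 2.77 × 8.85×10⁻¹² × 5.56×10⁻² / 1.20×10⁻⁵ = 1.14×10⁻⁷ F.
C = C₁ + C₂ = 4.06×10⁻⁷ F.
U = ½CV² = ½ × 4.06×10⁻⁷ × (156)² = 4.94×10⁻³ J.

4.94 mJ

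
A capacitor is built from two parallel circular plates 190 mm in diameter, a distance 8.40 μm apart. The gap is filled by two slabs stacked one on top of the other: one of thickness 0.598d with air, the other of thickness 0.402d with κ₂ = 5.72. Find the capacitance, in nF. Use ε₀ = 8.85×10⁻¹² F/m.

A = π(190/2 mm)² = 2.84×10⁻² m².
Stacked slabs ⇒ two capacitors in series, each with the full plate area.
C₁ = κ₁ε₀A/d₁ = 1.00 × 8.85×10⁻¹² × 2.84×10⁻² / 5.02×10⁻⁶ = 5.00×10⁻⁸ F.
C₂ = κ₂ε₀A/d₂ = 5.72 × 8.85×10⁻¹² × 2.84×10⁻² / 3.38×10⁻⁶ = 4.25×10⁻⁷ F.
C = (1/C₁ + 1/C₂)⁻¹ = 4.47×10⁻⁸ F.

44.7 nF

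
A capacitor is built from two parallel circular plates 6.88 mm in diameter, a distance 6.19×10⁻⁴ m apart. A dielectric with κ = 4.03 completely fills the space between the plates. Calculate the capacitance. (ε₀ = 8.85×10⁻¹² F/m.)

A = π(6.88/2 mm)² = 3.72×10⁻⁵ m².
C = κε₀A/d = 4.03 × 8.85×10⁻¹² × 3.72×10⁻⁵ / 6.19×10⁻⁴ = 2.14×10⁻¹² F.

2.14 pF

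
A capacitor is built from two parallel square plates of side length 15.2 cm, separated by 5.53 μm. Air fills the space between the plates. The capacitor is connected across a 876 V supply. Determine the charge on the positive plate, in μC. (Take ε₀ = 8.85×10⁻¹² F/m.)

A = (15.2 cm)² = 2.31×10⁻² m².
C = ε₀A/d = 8.85×10⁻¹² × 2.31×10⁻² / 5.53×10⁻⁶ = 3.70×10⁻⁸ F.
Q = CV = 3.70×10⁻⁸ × 876 = 3.24×10⁻⁵ C.

32.4 μC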